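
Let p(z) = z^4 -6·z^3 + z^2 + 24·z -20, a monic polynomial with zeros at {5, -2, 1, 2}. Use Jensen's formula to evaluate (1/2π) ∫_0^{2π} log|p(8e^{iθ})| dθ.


Zeros: -2, 1, 2, 5; r = 8.
Inside |z| < r: -2, 1, 2, 5. Outside (|z| ≥ r): ∅.
p(0) = -20, so log|p(0)| = log(20) = 2.9957.
Apply Jensen: I(r) = log|p(0)| + Σ_k log(r/|z_k|), summed over zeros inside |z| < r.
  log(r/|z_k|) for z_k = 5: log(8/5) = 0.4700
  log(r/|z_k|) for z_k = -2: log(8/2) = 1.3863
  log(r/|z_k|) for z_k = 1: log(8/1) = 2.0794
  log(r/|z_k|) for z_k = 2: log(8/2) = 1.3863
Sum over inside zeros: 5.3220.
I(r) = log|p(0)| + (inside sum) = 2.9957 + 5.3220 = 8.3178.
Closed form (all zeros inside, monic): I(r) = n·log(r) = 4·log(8) = 8.3178. ✓

I(r) ≈ 8.3178.


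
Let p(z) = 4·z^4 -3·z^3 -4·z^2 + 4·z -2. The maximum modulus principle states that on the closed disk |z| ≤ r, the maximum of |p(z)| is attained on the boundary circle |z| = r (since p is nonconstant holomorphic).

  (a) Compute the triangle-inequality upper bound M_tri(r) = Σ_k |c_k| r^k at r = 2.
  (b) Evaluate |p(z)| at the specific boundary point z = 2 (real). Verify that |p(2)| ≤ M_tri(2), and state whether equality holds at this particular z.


Coefficients: c_0 = -2, c_1 = 4, c_2 = -4, c_3 = -3, c_4 = 4. Radius r = 2.
Part (a). Triangle bound: M_tri(r) = Σ_k |c_k| r^k
  = |-2|·2^0 + |4|·2^1 + |-4|·2^2 + |-3|·2^3 + |4|·2^4
  = 2 + 8 + 16 + 24 + 64 = 114.
This bounds M(r) := max_{|z|=r} |p(z)| from above; equality holds iff all terms c_k z^k can be made to align in phase at a single z on |z|=r.
Part (b). At z = 2 (real, on the circle |z| = r):
  p(2) = (-2)·2^0 + (4)·2^1 + (-4)·2^2 + (-3)·2^3 + (4)·2^4 = 30.
  |p(2)| = 30.
Check: |p(2)| = 30 ≤ 114 = M_tri(2). ✓ Equality does not hold at z = 2 (the coefficients have mixed signs, so the terms do not all align in phase there).

M_tri(2) = 114; |p(2)| = 30; equality at z=2: no.


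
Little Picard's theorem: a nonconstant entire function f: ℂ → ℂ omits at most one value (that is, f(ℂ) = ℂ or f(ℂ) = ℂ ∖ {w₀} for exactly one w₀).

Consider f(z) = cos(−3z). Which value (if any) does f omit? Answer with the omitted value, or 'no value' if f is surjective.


Little Picard bounds the complement of f(ℂ) to at most one point.
cos is entire and surjective onto ℂ: for every w ∈ ℂ, cos(ζ) = w has a solution ζ ∈ ℂ (e.g., via the complex inverse arccos). With ζ = −3z this gives z = ζ/(-3). Then 1·cos(−3z) takes every value in 1·ℂ = ℂ, and adding 0 is a bijection of ℂ. So f is surjective and omits no value. (Note: only on the real line is cos bounded by [−1, 1].)

Omitted value: no value.


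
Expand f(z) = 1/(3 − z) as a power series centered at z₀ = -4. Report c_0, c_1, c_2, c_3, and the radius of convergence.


Let w = z − z₀, so z = z₀ + w.
Then 3 − z = 3 − (z₀ + w) = (3 − z₀) − w = 7 − w.
f(z) = 1/(7 − w) = (1/(7)) · 1/(1 − w/(7)) = Σ_{n≥0} w^n / (7)^(n+1).
So c_n = 1/(7)^(n+1):
  c_0 = 1/(7)^1 = 1/7.
  c_1 = 1/(7)^2 = 1/49.
  c_2 = 1/(7)^3 = 1/343.
  c_3 = 1/(7)^4 = 1/2401.
The series is valid for |w/d| < 1, i.e. |z − z₀| < |d|.
Radius of convergence: R = |3 − z₀| = |7| = 7 (distance from z₀ to the singularity z = 3).

c_0 = 1/7, c_1 = 1/49, c_2 = 1/343, c_3 = 1/2401; R = 7.


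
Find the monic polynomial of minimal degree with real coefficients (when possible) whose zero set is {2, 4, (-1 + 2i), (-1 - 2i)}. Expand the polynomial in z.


The polynomial is p(z) = ∏_{α ∈ S} (z − α), where S = {2, 4, (-1 + 2i), (-1 - 2i)}.
Expanding the product yields: p(z) = z^4 -4·z^3 + z^2 -14·z + 40.
Note conjugate pairs combine to real quadratics: (z − (-1+2i))(z − (-1−2i)) = z² + 2z + 5.
The resulting polynomial has degree 4 and real coefficients as required.

p(z) = z^4 -4·z^3 + z^2 -14·z + 40.


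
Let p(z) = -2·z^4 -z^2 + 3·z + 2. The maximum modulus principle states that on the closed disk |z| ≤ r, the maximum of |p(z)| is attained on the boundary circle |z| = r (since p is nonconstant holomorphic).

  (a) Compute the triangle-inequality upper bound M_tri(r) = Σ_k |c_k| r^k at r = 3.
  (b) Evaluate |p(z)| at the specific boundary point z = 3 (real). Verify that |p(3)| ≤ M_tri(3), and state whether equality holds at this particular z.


Coefficients: c_0 = 2, c_1 = 3, c_2 = -1, c_3 = 0, c_4 = -2. Radius r = 3.
Part (a). Triangle bound: M_tri(r) = Σ_k |c_k| r^k
  = |2|·3^0 + |3|·3^1 + |-1|·3^2 + |0|·3^3 + |-2|·3^4
  = 2 + 9 + 9 + 0 + 162 = 182.
This bounds M(r) := max_{|z|=r} |p(z)| from above; equality holds iff all terms c_k z^k can be made to align in phase at a single z on |z|=r.
Part (b). At z = 3 (real, on the circle |z| = r):
  p(3) = (2)·3^0 + (3)·3^1 + (-1)·3^2 + (0)·3^3 + (-2)·3^4 = -160.
  |p(3)| = 160.
Check: |p(3)| = 160 ≤ 182 = M_tri(3). ✓ Equality does not hold at z = 3 (the coefficients have mixed signs, so the terms do not all align in phase there).

M_tri(3) = 182; |p(3)| = 160; equality at z=3: no.


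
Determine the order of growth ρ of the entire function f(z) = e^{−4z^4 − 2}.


|e^{−4z^4 − 2}| = e^{Re(-4·z^4) + -2} ≤ e^{4|z|^4 + -2} = e^{4r^4 + -2} on |z| = r, so ρ ≤ 4. Choosing z on |z|=r so that -4·z^4 is real positive (always possible by picking arg z appropriately) gives |f(z)| = e^{4r^4 + -2}, matching the bound. The additive constant -2 does not affect log log M(r) ~ 4·log r. Hence ρ = 4.
Therefore ρ = 4.

Order ρ = 4.


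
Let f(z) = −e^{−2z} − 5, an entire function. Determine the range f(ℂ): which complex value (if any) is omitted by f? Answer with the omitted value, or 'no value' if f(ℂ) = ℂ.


Little Picard bounds the complement of f(ℂ) to at most one point.
e^{−2z} is never zero on ℂ, so -1·e^{−2z} takes every value in ℂ ∖ {0}. Adding -5 shifts the range to ℂ ∖ {-5}. Thus f omits exactly the value -5.

Omitted value: -5.


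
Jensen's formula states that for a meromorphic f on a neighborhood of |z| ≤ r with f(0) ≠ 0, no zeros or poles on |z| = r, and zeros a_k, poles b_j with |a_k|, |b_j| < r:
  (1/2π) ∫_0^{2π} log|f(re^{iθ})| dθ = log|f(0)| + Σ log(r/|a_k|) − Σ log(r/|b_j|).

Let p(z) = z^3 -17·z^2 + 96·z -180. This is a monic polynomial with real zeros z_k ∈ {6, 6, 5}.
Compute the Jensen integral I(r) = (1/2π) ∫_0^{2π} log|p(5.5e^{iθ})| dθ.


Zeros: 5, 6, 6; r = 5.5.
Inside |z| < r: 5. Outside (|z| ≥ r): 6, 6.
p(0) = -180, so log|p(0)| = log(180) = 5.1930.
Apply Jensen: I(r) = log|p(0)| + Σ_k log(r/|z_k|), summed over zeros inside |z| < r.
  log(r/|z_k|) for z_k = 5: log(5.5/5) = 0.0953
  Outside zeros (6, 6) contribute nothing to the Jensen sum.
Sum over inside zeros: 0.0953.
I(r) = log|p(0)| + (inside sum) = 5.1930 + 0.0953 = 5.2883.
Note: since some zeros are outside |z| ≤ r, the simplified n·log(r) form does NOT apply — only the inside zeros contribute.

I(r) ≈ 5.2883.


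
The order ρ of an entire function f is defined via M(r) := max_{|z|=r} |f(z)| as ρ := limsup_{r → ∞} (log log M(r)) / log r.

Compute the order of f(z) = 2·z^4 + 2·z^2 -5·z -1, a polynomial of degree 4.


|f(z)| ≤ Σ|c_k|·r^k = O(r^4) as r → ∞. Polynomial growth is O(e^{r^ε}) for every ε > 0 (since r^4/e^{r^ε} → 0), so ρ ≤ ε for all ε > 0, i.e. ρ = 0. Every nonconstant polynomial has order 0.
Therefore ρ = 0.

Order ρ = 0.


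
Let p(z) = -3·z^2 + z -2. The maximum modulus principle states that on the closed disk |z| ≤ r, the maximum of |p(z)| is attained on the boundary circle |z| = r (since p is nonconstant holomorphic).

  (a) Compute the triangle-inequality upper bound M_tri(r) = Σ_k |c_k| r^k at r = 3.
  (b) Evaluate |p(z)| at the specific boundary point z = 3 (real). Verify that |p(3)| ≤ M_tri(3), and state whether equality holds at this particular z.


Coefficients: c_0 = -2, c_1 = 1, c_2 = -3. Radius r = 3.
Part (a). Triangle bound: M_tri(r) = Σ_k |c_k| r^k
  = |-2|·3^0 + |1|·3^1 + |-3|·3^2
  = 2 + 3 + 27 = 32.
This bounds M(r) := max_{|z|=r} |p(z)| from above; equality holds iff all terms c_k z^k can be made to align in phase at a single z on |z|=r.
Part (b). At z = 3 (real, on the circle |z| = r):
  p(3) = (-2)·3^0 + (1)·3^1 + (-3)·3^2 = -26.
  |p(3)| = 26.
Check: |p(3)| = 26 ≤ 32 = M_tri(3). ✓ Equality does not hold at z = 3 (the coefficients have mixed signs, so the terms do not all align in phase there).

M_tri(3) = 32; |p(3)| = 26; equality at z=3: no.


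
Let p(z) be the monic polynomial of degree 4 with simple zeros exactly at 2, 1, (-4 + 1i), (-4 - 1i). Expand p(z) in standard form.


The polynomial is p(z) = ∏_{α ∈ S} (z − α), where S = {2, 1, (-4 + 1i), (-4 - 1i)}.
Expanding the product yields: p(z) = z^4 + 5·z^3 -5·z^2 -35·z + 34.
Note conjugate pairs combine to real quadratics: (z − (-4+1i))(z − (-4−1i)) = z² + 8z + 17.
The resulting polynomial has degree 4 and real coefficients as required.

p(z) = z^4 + 5·z^3 -5·z^2 -35·z + 34.


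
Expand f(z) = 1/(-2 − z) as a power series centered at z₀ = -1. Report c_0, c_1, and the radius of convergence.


Let w = z − z₀, so z = z₀ + w.
Then -2 − z = -2 − (z₀ + w) = (-2 − z₀) − w = -1 − w.
f(z) = 1/(-1 − w) = (1/(-1)) · 1/(1 − w/(-1)) = Σ_{n≥0} w^n / (-1)^(n+1).
So c_n = 1/(-1)^(n+1):
  c_0 = 1/(-1)^1 = -1.
  c_1 = 1/(-1)^2 = 1.
The series is valid for |w/d| < 1, i.e. |z − z₀| < |d|.
Radius of convergence: R = |-2 − z₀| = |-1| = 1 (distance from z₀ to the singularity z = -2).

c_0 = -1, c_1 = 1; R = 1.


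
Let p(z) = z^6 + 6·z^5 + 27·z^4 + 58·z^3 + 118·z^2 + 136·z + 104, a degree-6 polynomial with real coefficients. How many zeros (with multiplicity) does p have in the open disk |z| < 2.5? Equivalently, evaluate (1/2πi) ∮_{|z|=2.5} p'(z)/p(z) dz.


The zeros of p are: (0 + 2i), (0 - 2i), (-1 + 1i), (-1 - 1i), (-2 + 3i), (-2 - 3i).
Their magnitudes are: 2, 2, 1.414, 1.414, 3.606, 3.606.
Zeros with |z| < R = 2.5: (0 + 2i), (0 - 2i), (-1 + 1i), (-1 - 1i).
Count = 4.
By the argument principle, (1/2πi) ∮_{|z|=R} p'(z)/p(z) dz equals exactly this count.

Number of zeros inside |z| < 2.5: 4.


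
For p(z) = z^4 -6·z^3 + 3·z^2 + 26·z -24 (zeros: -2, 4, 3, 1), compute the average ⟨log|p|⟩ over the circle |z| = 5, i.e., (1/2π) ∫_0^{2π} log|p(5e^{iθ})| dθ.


Zeros: -2, 1, 3, 4; r = 5.
Inside |z| < r: -2, 1, 3, 4. Outside (|z| ≥ r): ∅.
p(0) = -24, so log|p(0)| = log(24) = 3.1781.
Apply Jensen: I(r) = log|p(0)| + Σ_k log(r/|z_k|), summed over zeros inside |z| < r.
  log(r/|z_k|) for z_k = -2: log(5/2) = 0.9163
  log(r/|z_k|) for z_k = 4: log(5/4) = 0.2231
  log(r/|z_k|) for z_k = 3: log(5/3) = 0.5108
  log(r/|z_k|) for z_k = 1: log(5/1) = 1.6094
Sum over inside zeros: 3.2597.
I(r) = log|p(0)| + (inside sum) = 3.1781 + 3.2597 = 6.4378.
Closed form (all zeros inside, monic): I(r) = n·log(r) = 4·log(5) = 6.4378. ✓

I(r) ≈ 6.4378.


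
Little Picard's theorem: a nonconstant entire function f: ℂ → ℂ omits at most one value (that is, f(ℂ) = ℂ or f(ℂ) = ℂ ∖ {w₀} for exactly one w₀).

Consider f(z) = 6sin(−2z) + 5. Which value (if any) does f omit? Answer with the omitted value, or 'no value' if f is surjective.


Little Picard bounds the complement of f(ℂ) to at most one point.
sin is entire and surjective onto ℂ: for every w ∈ ℂ, sin(ζ) = w has a solution ζ ∈ ℂ (e.g., via the complex inverse arcsin). With ζ = −2z this gives z = ζ/(-2). Then 6·sin(−2z) takes every value in 6·ℂ = ℂ, and adding 5 is a bijection of ℂ. So f is surjective and omits no value. (Note: only on the real line is sin bounded by [−1, 1].)

Omitted value: no value.


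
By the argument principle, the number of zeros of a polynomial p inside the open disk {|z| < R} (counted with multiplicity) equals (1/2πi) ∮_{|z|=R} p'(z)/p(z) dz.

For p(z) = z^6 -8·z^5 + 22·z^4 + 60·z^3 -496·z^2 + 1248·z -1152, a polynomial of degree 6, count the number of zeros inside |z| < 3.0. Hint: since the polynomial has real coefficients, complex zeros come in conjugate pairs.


The zeros of p are: -4, (2 + 2i), (2 - 2i), 2, (3 + 3i), (3 - 3i).
Their magnitudes are: 4, 2.828, 2.828, 2, 4.243, 4.243.
Zeros with |z| < R = 3.0: (2 + 2i), (2 - 2i), 2.
Count = 3.
By the argument principle, (1/2πi) ∮_{|z|=R} p'(z)/p(z) dz equals exactly this count.

Number of zeros inside |z| < 3.0: 3.


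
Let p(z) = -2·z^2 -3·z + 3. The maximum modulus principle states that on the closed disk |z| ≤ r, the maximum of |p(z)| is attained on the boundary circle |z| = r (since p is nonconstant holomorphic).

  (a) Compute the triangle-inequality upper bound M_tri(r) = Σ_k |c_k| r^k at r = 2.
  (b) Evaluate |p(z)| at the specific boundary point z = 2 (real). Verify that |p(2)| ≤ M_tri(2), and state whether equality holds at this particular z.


Coefficients: c_0 = 3, c_1 = -3, c_2 = -2. Radius r = 2.
Part (a). Triangle bound: M_tri(r) = Σ_k |c_k| r^k
  = |3|·2^0 + |-3|·2^1 + |-2|·2^2
  = 3 + 6 + 8 = 17.
This bounds M(r) := max_{|z|=r} |p(z)| from above; equality holds iff all terms c_k z^k can be made to align in phase at a single z on |z|=r.
Part (b). At z = 2 (real, on the circle |z| = r):
  p(2) = (3)·2^0 + (-3)·2^1 + (-2)·2^2 = -11.
  |p(2)| = 11.
Check: |p(2)| = 11 ≤ 17 = M_tri(2). ✓ Equality does not hold at z = 2 (the coefficients have mixed signs, so the terms do not all align in phase there).

M_tri(2) = 17; |p(2)| = 11; equality at z=2: no.


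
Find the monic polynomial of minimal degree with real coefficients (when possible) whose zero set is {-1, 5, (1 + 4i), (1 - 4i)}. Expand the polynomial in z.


The polynomial is p(z) = ∏_{α ∈ S} (z − α), where S = {-1, 5, (1 + 4i), (1 - 4i)}.
Expanding the product yields: p(z) = z^4 -6·z^3 + 20·z^2 -58·z -85.
Note conjugate pairs combine to real quadratics: (z − (1+4i))(z − (1−4i)) = z² − 2z + 17.
The resulting polynomial has degree 4 and real coefficients as required.

p(z) = z^4 -6·z^3 + 20·z^2 -58·z -85.


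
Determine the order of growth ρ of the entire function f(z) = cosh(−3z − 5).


cosh(w) is a linear combination of e^{iw} and e^{−iw} (or e^w, e^{−w} in the hyperbolic case), so |cosh(w)| ≤ e^{|w|}. With w = −3z − 5, |w| ≤ 3|z| + 5 = 3r + 5 on |z| = r, giving M(r) ≤ e^{3r + 5}, so ρ ≤ 1. On a suitable ray (z = it for sin/cos; z = t for sinh/cosh, t real → ∞), |cosh(−3z − 5)| grows like e^{3|t|}/2, so ρ ≥ 1. Hence ρ = 1.
Therefore ρ = 1.

Order ρ = 1.


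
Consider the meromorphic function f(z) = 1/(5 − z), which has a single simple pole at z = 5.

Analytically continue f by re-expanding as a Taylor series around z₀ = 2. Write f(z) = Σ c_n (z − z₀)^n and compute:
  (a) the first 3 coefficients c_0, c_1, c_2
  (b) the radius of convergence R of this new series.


Let w = z − z₀, so z = z₀ + w.
Then 5 − z = 5 − (z₀ + w) = (5 − z₀) − w = 3 − w.
f(z) = 1/(3 − w) = (1/(3)) · 1/(1 − w/(3)) = Σ_{n≥0} w^n / (3)^(n+1).
So c_n = 1/(3)^(n+1):
  c_0 = 1/(3)^1 = 1/3.
  c_1 = 1/(3)^2 = 1/9.
  c_2 = 1/(3)^3 = 1/27.
The series is valid for |w/d| < 1, i.e. |z − z₀| < |d|.
Radius of convergence: R = |5 − z₀| = |3| = 3 (distance from z₀ to the singularity z = 5).

c_0 = 1/3, c_1 = 1/9, c_2 = 1/27; R = 3.


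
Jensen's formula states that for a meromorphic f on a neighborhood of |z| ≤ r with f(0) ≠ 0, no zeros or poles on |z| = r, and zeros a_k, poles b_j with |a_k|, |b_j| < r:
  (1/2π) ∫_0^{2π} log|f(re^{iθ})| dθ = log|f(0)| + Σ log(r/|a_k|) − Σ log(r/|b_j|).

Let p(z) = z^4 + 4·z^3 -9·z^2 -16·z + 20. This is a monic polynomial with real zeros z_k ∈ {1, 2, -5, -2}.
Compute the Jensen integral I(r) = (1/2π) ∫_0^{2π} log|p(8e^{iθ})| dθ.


Zeros: -5, -2, 1, 2; r = 8.
Inside |z| < r: -5, -2, 1, 2. Outside (|z| ≥ r): ∅.
p(0) = 20, so log|p(0)| = log(20) = 2.9957.
Apply Jensen: I(r) = log|p(0)| + Σ_k log(r/|z_k|), summed over zeros inside |z| < r.
  log(r/|z_k|) for z_k = 1: log(8/1) = 2.0794
  log(r/|z_k|) for z_k = 2: log(8/2) = 1.3863
  log(r/|z_k|) for z_k = -5: log(8/5) = 0.4700
  log(r/|z_k|) for z_k = -2: log(8/2) = 1.3863
Sum over inside zeros: 5.3220.
I(r) = log|p(0)| + (inside sum) = 2.9957 + 5.3220 = 8.3178.
Closed form (all zeros inside, monic): I(r) = n·log(r) = 4·log(8) = 8.3178. ✓

I(r) ≈ 8.3178.


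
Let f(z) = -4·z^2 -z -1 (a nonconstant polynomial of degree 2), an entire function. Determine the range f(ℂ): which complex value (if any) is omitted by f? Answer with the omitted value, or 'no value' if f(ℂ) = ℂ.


Little Picard bounds the complement of f(ℂ) to at most one point.
For every w ∈ ℂ, the equation p(z) − w = 0 is a nonconstant polynomial in z and hence has at least one root by the fundamental theorem of algebra. So p is surjective onto ℂ, omitting no value.

Omitted value: no value.


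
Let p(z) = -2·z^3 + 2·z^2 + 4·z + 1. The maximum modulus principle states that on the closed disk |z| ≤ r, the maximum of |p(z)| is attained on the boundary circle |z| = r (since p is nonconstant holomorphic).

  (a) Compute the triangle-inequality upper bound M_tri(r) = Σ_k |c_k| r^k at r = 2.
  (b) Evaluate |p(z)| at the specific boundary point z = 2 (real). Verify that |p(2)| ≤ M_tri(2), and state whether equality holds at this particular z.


Coefficients: c_0 = 1, c_1 = 4, c_2 = 2, c_3 = -2. Radius r = 2.
Part (a). Triangle bound: M_tri(r) = Σ_k |c_k| r^k
  = |1|·2^0 + |4|·2^1 + |2|·2^2 + |-2|·2^3
  = 1 + 8 + 8 + 16 = 33.
This bounds M(r) := max_{|z|=r} |p(z)| from above; equality holds iff all terms c_k z^k can be made to align in phase at a single z on |z|=r.
Part (b). At z = 2 (real, on the circle |z| = r):
  p(2) = (1)·2^0 + (4)·2^1 + (2)·2^2 + (-2)·2^3 = 1.
  |p(2)| = 1.
Check: |p(2)| = 1 ≤ 33 = M_tri(2). ✓ Equality does not hold at z = 2 (the coefficients have mixed signs, so the terms do not all align in phase there).

M_tri(2) = 33; |p(2)| = 1; equality at z=2: no.


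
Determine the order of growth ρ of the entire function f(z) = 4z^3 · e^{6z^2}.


M(r) = max_{|z|=r} |4|·|z|^3·|e^{6z^2}| = 4·r^3 · e^{6r^2} (the factors attain their maxima compatibly on |z|=r). Then log M(r) = log 4 + 3·log r + 6r^2, dominated by the last term, so log log M(r) ~ 2·log r. The polynomial factor 4z^3 contributes only a log r term and does not affect the order. ρ = 2.
Therefore ρ = 2.

Order ρ = 2.


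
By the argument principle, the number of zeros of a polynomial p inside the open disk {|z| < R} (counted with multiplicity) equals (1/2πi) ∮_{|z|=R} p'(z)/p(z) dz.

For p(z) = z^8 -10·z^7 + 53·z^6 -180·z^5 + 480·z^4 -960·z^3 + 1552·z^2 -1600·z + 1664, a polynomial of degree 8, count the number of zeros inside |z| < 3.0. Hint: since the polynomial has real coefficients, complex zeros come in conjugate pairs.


The zeros of p are: (0 + 2i), (0 - 2i), (3 + 2i), (3 - 2i), (2 + 2i), (2 - 2i), (0 + 2i), (0 - 2i).
Their magnitudes are: 2, 2, 3.606, 3.606, 2.828, 2.828, 2, 2.
Zeros with |z| < R = 3.0: (0 + 2i), (0 - 2i), (2 + 2i), (2 - 2i), (0 + 2i), (0 - 2i).
Count = 6.
By the argument principle, (1/2πi) ∮_{|z|=R} p'(z)/p(z) dz equals exactly this count.

Number of zeros inside |z| < 3.0: 6.


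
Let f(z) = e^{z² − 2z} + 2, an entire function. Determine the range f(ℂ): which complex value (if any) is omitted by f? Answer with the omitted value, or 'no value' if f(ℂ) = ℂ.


Little Picard bounds the complement of f(ℂ) to at most one point.
The exponent g(z) = z² − 2z is a nonconstant polynomial, hence surjective onto ℂ. So e^{g(z)} takes every value in {e^w : w ∈ ℂ} = ℂ ∖ {0}. Adding 2 shifts the range to ℂ ∖ {2}. f omits exactly 2.

Omitted value: 2.


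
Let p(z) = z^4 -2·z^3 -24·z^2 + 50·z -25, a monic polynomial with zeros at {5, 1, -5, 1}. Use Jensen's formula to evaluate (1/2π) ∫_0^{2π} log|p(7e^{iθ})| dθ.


Zeros: -5, 1, 1, 5; r = 7.
Inside |z| < r: -5, 1, 1, 5. Outside (|z| ≥ r): ∅.
p(0) = -25, so log|p(0)| = log(25) = 3.2189.
Apply Jensen: I(r) = log|p(0)| + Σ_k log(r/|z_k|), summed over zeros inside |z| < r.
  log(r/|z_k|) for z_k = 5: log(7/5) = 0.3365
  log(r/|z_k|) for z_k = 1: log(7/1) = 1.9459
  log(r/|z_k|) for z_k = -5: log(7/5) = 0.3365
  log(r/|z_k|) for z_k = 1: log(7/1) = 1.9459
Sum over inside zeros: 4.5648.
I(r) = log|p(0)| + (inside sum) = 3.2189 + 4.5648 = 7.7836.
Closed form (all zeros inside, monic): I(r) = n·log(r) = 4·log(7) = 7.7836. ✓

I(r) ≈ 7.7836.


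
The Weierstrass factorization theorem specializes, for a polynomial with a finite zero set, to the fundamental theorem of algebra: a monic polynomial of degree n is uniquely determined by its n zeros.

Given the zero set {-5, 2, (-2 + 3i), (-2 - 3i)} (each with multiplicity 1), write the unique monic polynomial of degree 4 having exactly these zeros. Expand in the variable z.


The polynomial is p(z) = ∏_{α ∈ S} (z − α), where S = {-5, 2, (-2 + 3i), (-2 - 3i)}.
Expanding the product yields: p(z) = z^4 + 7·z^3 + 15·z^2 -z -130.
Note conjugate pairs combine to real quadratics: (z − (-2+3i))(z − (-2−3i)) = z² + 4z + 13.
The resulting polynomial has degree 4 and real coefficients as required.

p(z) = z^4 + 7·z^3 + 15·z^2 -z -130.


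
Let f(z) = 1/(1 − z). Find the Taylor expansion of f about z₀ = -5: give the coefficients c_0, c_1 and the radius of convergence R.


Let w = z − z₀, so z = z₀ + w.
Then 1 − z = 1 − (z₀ + w) = (1 − z₀) − w = 6 − w.
f(z) = 1/(6 − w) = (1/(6)) · 1/(1 − w/(6)) = Σ_{n≥0} w^n / (6)^(n+1).
So c_n = 1/(6)^(n+1):
  c_0 = 1/(6)^1 = 1/6.
  c_1 = 1/(6)^2 = 1/36.
The series is valid for |w/d| < 1, i.e. |z − z₀| < |d|.
Radius of convergence: R = |1 − z₀| = |6| = 6 (distance from z₀ to the singularity z = 1).

c_0 = 1/6, c_1 = 1/36; R = 6.


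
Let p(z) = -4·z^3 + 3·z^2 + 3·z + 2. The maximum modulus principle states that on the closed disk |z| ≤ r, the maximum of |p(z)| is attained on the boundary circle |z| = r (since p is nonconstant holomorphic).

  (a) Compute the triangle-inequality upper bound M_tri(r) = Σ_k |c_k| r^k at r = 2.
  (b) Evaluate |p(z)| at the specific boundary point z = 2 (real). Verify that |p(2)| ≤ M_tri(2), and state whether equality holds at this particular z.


Coefficients: c_0 = 2, c_1 = 3, c_2 = 3, c_3 = -4. Radius r = 2.
Part (a). Triangle bound: M_tri(r) = Σ_k |c_k| r^k
  = |2|·2^0 + |3|·2^1 + |3|·2^2 + |-4|·2^3
  = 2 + 6 + 12 + 32 = 52.
This bounds M(r) := max_{|z|=r} |p(z)| from above; equality holds iff all terms c_k z^k can be made to align in phase at a single z on |z|=r.
Part (b). At z = 2 (real, on the circle |z| = r):
  p(2) = (2)·2^0 + (3)·2^1 + (3)·2^2 + (-4)·2^3 = -12.
  |p(2)| = 12.
Check: |p(2)| = 12 ≤ 52 = M_tri(2). ✓ Equality does not hold at z = 2 (the coefficients have mixed signs, so the terms do not all align in phase there).

M_tri(2) = 52; |p(2)| = 12; equality at z=2: no.


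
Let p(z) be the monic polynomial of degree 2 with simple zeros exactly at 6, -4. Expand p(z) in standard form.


The polynomial is p(z) = ∏_{α ∈ S} (z − α), where S = {6, -4}.
Expanding the product yields: p(z) = z^2 -2·z -24.
The resulting polynomial has degree 2 and real coefficients as required.

p(z) = z^2 -2·z -24.


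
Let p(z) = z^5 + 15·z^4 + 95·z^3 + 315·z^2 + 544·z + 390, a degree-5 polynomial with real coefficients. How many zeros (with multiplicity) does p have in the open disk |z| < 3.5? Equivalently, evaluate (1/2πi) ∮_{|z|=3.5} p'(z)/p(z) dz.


The zeros of p are: (-3 + 2i), (-3 - 2i), (-3 + 1i), (-3 - 1i), -3.
Their magnitudes are: 3.606, 3.606, 3.162, 3.162, 3.
Zeros with |z| < R = 3.5: (-3 + 1i), (-3 - 1i), -3.
Count = 3.
By the argument principle, (1/2πi) ∮_{|z|=R} p'(z)/p(z) dz equals exactly this count.

Number of zeros inside |z| < 3.5: 3.


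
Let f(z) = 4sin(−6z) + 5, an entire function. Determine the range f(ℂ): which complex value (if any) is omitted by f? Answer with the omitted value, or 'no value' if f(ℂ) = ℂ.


Little Picard bounds the complement of f(ℂ) to at most one point.
sin is entire and surjective onto ℂ: for every w ∈ ℂ, sin(ζ) = w has a solution ζ ∈ ℂ (e.g., via the complex inverse arcsin). With ζ = −6z this gives z = ζ/(-6). Then 4·sin(−6z) takes every value in 4·ℂ = ℂ, and adding 5 is a bijection of ℂ. So f is surjective and omits no value. (Note: only on the real line is sin bounded by [−1, 1].)

Omitted value: no value.


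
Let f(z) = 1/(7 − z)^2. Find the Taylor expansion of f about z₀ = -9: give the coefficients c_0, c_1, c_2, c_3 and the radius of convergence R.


Let w = z − z₀, so z = z₀ + w.
Then 7 − z = 7 − (z₀ + w) = (7 − z₀) − w = 16 − w.
f(z) = 1/(16 − w)^2 = (1/(16)^2) · (1 − w/(16))^{−2}.
By the binomial series (1−u)^{−2} = Σ_{n≥0} C(n+1, 1) u^n for |u|<1, with u = w/(16):
  c_n = C(n+1, 1) / (16)^(n+2).
  c_0 = 1/(16)^2 = 1/256.
  c_1 = 2/(16)^3 = 1/2048.
  c_2 = 3/(16)^4 = 3/65536.
  c_3 = 4/(16)^5 = 1/262144.
The series is valid for |w/d| < 1, i.e. |z − z₀| < |d|.
Radius of convergence: R = |7 − z₀| = |16| = 16 (distance from z₀ to the singularity z = 7).

c_0 = 1/256, c_1 = 1/2048, c_2 = 3/65536, c_3 = 1/262144; R = 16.


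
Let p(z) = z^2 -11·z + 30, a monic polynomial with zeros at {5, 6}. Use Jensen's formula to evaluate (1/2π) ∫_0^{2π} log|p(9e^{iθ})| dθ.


Zeros: 5, 6; r = 9.
Inside |z| < r: 5, 6. Outside (|z| ≥ r): ∅.
p(0) = 30, so log|p(0)| = log(30) = 3.4012.
Apply Jensen: I(r) = log|p(0)| + Σ_k log(r/|z_k|), summed over zeros inside |z| < r.
  log(r/|z_k|) for z_k = 5: log(9/5) = 0.5878
  log(r/|z_k|) for z_k = 6: log(9/6) = 0.4055
Sum over inside zeros: 0.9933.
I(r) = log|p(0)| + (inside sum) = 3.4012 + 0.9933 = 4.3944.
Closed form (all zeros inside, monic): I(r) = n·log(r) = 2·log(9) = 4.3944. ✓

I(r) ≈ 4.3944.


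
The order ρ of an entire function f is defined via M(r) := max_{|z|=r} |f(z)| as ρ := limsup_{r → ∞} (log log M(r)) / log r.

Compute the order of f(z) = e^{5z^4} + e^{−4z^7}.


Each summand is entire of order 4 and 7 respectively (as in the single-exponential case). The order of a sum is at most the max of the orders, so ρ ≤ 7. For the lower bound: on |z|=r choose arg z so that -4z^7 is real positive; then |e^{-4z^7}| = e^{4r^7} while |e^{5z^4}| ≤ e^{5r^4} = o(e^{4r^7}). So |f| ≥ e^{4r^7}(1 − o(1)) and ρ ≥ 7. Hence ρ = max(4, 7) = 7.
Therefore ρ = 7.

Order ρ = 7.


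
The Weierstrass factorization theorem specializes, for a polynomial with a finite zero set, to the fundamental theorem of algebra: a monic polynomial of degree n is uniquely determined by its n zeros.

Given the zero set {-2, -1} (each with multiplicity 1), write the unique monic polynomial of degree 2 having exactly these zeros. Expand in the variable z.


The polynomial is p(z) = ∏_{α ∈ S} (z − α), where S = {-2, -1}.
Expanding the product yields: p(z) = z^2 + 3·z + 2.
The resulting polynomial has degree 2 and real coefficients as required.

p(z) = z^2 + 3·z + 2.


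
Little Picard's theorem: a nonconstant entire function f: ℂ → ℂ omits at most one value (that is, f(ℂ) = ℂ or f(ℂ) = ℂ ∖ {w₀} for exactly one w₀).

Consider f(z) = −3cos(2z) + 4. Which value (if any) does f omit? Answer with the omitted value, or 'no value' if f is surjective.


Little Picard bounds the complement of f(ℂ) to at most one point.
cos is entire and surjective onto ℂ: for every w ∈ ℂ, cos(ζ) = w has a solution ζ ∈ ℂ (e.g., via the complex inverse arccos). With ζ = 2z this gives z = ζ/(2). Then -3·cos(2z) takes every value in -3·ℂ = ℂ, and adding 4 is a bijection of ℂ. So f is surjective and omits no value. (Note: only on the real line is cos bounded by [−1, 1].)

Omitted value: no value.


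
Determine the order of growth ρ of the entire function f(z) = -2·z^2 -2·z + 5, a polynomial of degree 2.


|f(z)| ≤ Σ|c_k|·r^k = O(r^2) as r → ∞. Polynomial growth is O(e^{r^ε}) for every ε > 0 (since r^2/e^{r^ε} → 0), so ρ ≤ ε for all ε > 0, i.e. ρ = 0. Every nonconstant polynomial has order 0.
Therefore ρ = 0.

Order ρ = 0.


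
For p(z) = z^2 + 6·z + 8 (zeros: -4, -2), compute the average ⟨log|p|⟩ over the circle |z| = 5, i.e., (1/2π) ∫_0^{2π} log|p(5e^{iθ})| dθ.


Zeros: -4, -2; r = 5.
Inside |z| < r: -4, -2. Outside (|z| ≥ r): ∅.
p(0) = 8, so log|p(0)| = log(8) = 2.0794.
Apply Jensen: I(r) = log|p(0)| + Σ_k log(r/|z_k|), summed over zeros inside |z| < r.
  log(r/|z_k|) for z_k = -4: log(5/4) = 0.2231
  log(r/|z_k|) for z_k = -2: log(5/2) = 0.9163
Sum over inside zeros: 1.1394.
I(r) = log|p(0)| + (inside sum) = 2.0794 + 1.1394 = 3.2189.
Closed form (all zeros inside, monic): I(r) = n·log(r) = 2·log(5) = 3.2189. ✓

I(r) ≈ 3.2189.


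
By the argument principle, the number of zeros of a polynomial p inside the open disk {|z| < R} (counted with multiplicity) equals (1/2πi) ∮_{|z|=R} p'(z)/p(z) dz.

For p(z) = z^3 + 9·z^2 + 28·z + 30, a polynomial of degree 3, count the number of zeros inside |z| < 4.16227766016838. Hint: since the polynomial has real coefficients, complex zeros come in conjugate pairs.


The zeros of p are: -3, (-3 + 1i), (-3 - 1i).
Their magnitudes are: 3, 3.162, 3.162.
Zeros with |z| < R = 4.16227766016838: -3, (-3 + 1i), (-3 - 1i).
Count = 3.
By the argument principle, (1/2πi) ∮_{|z|=R} p'(z)/p(z) dz equals exactly this count.

Number of zeros inside |z| < 4.16227766016838: 3.


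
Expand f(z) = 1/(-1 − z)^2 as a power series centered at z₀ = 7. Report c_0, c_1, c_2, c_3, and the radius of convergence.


Let w = z − z₀, so z = z₀ + w.
Then -1 − z = -1 − (z₀ + w) = (-1 − z₀) − w = -8 − w.
f(z) = 1/(-8 − w)^2 = (1/(-8)^2) · (1 − w/(-8))^{−2}.
By the binomial series (1−u)^{−2} = Σ_{n≥0} C(n+1, 1) u^n for |u|<1, with u = w/(-8):
  c_n = C(n+1, 1) / (-8)^(n+2).
  c_0 = 1/(-8)^2 = 1/64.
  c_1 = 2/(-8)^3 = -1/256.
  c_2 = 3/(-8)^4 = 3/4096.
  c_3 = 4/(-8)^5 = -1/8192.
The series is valid for |w/d| < 1, i.e. |z − z₀| < |d|.
Radius of convergence: R = |-1 − z₀| = |-8| = 8 (distance from z₀ to the singularity z = -1).

c_0 = 1/64, c_1 = -1/256, c_2 = 3/4096, c_3 = -1/8192; R = 8.


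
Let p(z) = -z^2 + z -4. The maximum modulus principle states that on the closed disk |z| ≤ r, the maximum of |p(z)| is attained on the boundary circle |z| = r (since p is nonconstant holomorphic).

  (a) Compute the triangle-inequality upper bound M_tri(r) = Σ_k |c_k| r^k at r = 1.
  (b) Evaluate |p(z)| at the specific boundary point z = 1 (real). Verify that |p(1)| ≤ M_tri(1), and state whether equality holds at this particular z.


Coefficients: c_0 = -4, c_1 = 1, c_2 = -1. Radius r = 1.
Part (a). Triangle bound: M_tri(r) = Σ_k |c_k| r^k
  = |-4|·1^0 + |1|·1^1 + |-1|·1^2
  = 4 + 1 + 1 = 6.
This bounds M(r) := max_{|z|=r} |p(z)| from above; equality holds iff all terms c_k z^k can be made to align in phase at a single z on |z|=r.
Part (b). At z = 1 (real, on the circle |z| = r):
  p(1) = (-4)·1^0 + (1)·1^1 + (-1)·1^2 = -4.
  |p(1)| = 4.
Check: |p(1)| = 4 ≤ 6 = M_tri(1). ✓ Equality does not hold at z = 1 (the coefficients have mixed signs, so the terms do not all align in phase there).

M_tri(1) = 6; |p(1)| = 4; equality at z=1: no.


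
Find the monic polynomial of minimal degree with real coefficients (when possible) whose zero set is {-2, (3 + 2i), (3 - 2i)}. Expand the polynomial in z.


The polynomial is p(z) = ∏_{α ∈ S} (z − α), where S = {-2, (3 + 2i), (3 - 2i)}.
Expanding the product yields: p(z) = z^3 -4·z^2 + z + 26.
Note conjugate pairs combine to real quadratics: (z − (3+2i))(z − (3−2i)) = z² − 6z + 13.
The resulting polynomial has degree 3 and real coefficients as required.

p(z) = z^3 -4·z^2 + z + 26.


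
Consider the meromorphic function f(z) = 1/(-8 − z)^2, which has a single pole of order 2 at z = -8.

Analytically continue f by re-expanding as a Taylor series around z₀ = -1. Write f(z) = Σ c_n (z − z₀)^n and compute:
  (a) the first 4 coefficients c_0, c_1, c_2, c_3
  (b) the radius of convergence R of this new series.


Let w = z − z₀, so z = z₀ + w.
Then -8 − z = -8 − (z₀ + w) = (-8 − z₀) − w = -7 − w.
f(z) = 1/(-7 − w)^2 = (1/(-7)^2) · (1 − w/(-7))^{−2}.
By the binomial series (1−u)^{−2} = Σ_{n≥0} C(n+1, 1) u^n for |u|<1, with u = w/(-7):
  c_n = C(n+1, 1) / (-7)^(n+2).
  c_0 = 1/(-7)^2 = 1/49.
  c_1 = 2/(-7)^3 = -2/343.
  c_2 = 3/(-7)^4 = 3/2401.
  c_3 = 4/(-7)^5 = -4/16807.
The series is valid for |w/d| < 1, i.e. |z − z₀| < |d|.
Radius of convergence: R = |-8 − z₀| = |-7| = 7 (distance from z₀ to the singularity z = -8).

c_0 = 1/49, c_1 = -2/343, c_2 = 3/2401, c_3 = -4/16807; R = 7.


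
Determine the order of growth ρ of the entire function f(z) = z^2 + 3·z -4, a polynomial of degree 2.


|f(z)| ≤ Σ|c_k|·r^k = O(r^2) as r → ∞. Polynomial growth is O(e^{r^ε}) for every ε > 0 (since r^2/e^{r^ε} → 0), so ρ ≤ ε for all ε > 0, i.e. ρ = 0. Every nonconstant polynomial has order 0.
Therefore ρ = 0.

Order ρ = 0.


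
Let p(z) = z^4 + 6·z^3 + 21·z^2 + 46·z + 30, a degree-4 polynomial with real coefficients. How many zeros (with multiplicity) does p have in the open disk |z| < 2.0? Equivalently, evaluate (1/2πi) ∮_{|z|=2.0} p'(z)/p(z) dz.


The zeros of p are: (-1 + 3i), (-1 - 3i), -3, -1.
Their magnitudes are: 3.162, 3.162, 3, 1.
Zeros with |z| < R = 2.0: -1.
Count = 1.
By the argument principle, (1/2πi) ∮_{|z|=R} p'(z)/p(z) dz equals exactly this count.

Number of zeros inside |z| < 2.0: 1.


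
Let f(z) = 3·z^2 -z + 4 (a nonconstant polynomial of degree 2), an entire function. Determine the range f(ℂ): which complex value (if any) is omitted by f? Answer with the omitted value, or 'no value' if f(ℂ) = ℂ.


Little Picard bounds the complement of f(ℂ) to at most one point.
For every w ∈ ℂ, the equation p(z) − w = 0 is a nonconstant polynomial in z and hence has at least one root by the fundamental theorem of algebra. So p is surjective onto ℂ, omitting no value.

Omitted value: no value.


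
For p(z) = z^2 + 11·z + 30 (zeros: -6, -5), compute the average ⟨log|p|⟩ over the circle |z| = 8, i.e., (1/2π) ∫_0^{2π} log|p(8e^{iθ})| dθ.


Zeros: -6, -5; r = 8.
Inside |z| < r: -6, -5. Outside (|z| ≥ r): ∅.
p(0) = 30, so log|p(0)| = log(30) = 3.4012.
Apply Jensen: I(r) = log|p(0)| + Σ_k log(r/|z_k|), summed over zeros inside |z| < r.
  log(r/|z_k|) for z_k = -6: log(8/6) = 0.2877
  log(r/|z_k|) for z_k = -5: log(8/5) = 0.4700
Sum over inside zeros: 0.7577.
I(r) = log|p(0)| + (inside sum) = 3.4012 + 0.7577 = 4.1589.
Closed form (all zeros inside, monic): I(r) = n·log(r) = 2·log(8) = 4.1589. ✓

I(r) ≈ 4.1589.


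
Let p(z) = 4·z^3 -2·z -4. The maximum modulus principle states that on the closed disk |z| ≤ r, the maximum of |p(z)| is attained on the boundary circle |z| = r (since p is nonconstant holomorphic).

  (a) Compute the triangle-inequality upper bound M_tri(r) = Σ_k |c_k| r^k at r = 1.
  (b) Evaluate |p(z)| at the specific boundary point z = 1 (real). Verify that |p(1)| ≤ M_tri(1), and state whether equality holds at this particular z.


Coefficients: c_0 = -4, c_1 = -2, c_2 = 0, c_3 = 4. Radius r = 1.
Part (a). Triangle bound: M_tri(r) = Σ_k |c_k| r^k
  = |-4|·1^0 + |-2|·1^1 + |0|·1^2 + |4|·1^3
  = 4 + 2 + 0 + 4 = 10.
This bounds M(r) := max_{|z|=r} |p(z)| from above; equality holds iff all terms c_k z^k can be made to align in phase at a single z on |z|=r.
Part (b). At z = 1 (real, on the circle |z| = r):
  p(1) = (-4)·1^0 + (-2)·1^1 + (0)·1^2 + (4)·1^3 = -2.
  |p(1)| = 2.
Check: |p(1)| = 2 ≤ 10 = M_tri(1). ✓ Equality does not hold at z = 1 (the coefficients have mixed signs, so the terms do not all align in phase there).

M_tri(1) = 10; |p(1)| = 2; equality at z=1: no.


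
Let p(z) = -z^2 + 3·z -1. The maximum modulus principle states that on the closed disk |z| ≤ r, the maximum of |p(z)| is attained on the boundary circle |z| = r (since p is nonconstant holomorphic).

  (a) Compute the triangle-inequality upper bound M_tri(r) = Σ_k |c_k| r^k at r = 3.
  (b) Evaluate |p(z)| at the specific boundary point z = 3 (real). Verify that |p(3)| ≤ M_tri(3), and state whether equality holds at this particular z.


Coefficients: c_0 = -1, c_1 = 3, c_2 = -1. Radius r = 3.
Part (a). Triangle bound: M_tri(r) = Σ_k |c_k| r^k
  = |-1|·3^0 + |3|·3^1 + |-1|·3^2
  = 1 + 9 + 9 = 19.
This bounds M(r) := max_{|z|=r} |p(z)| from above; equality holds iff all terms c_k z^k can be made to align in phase at a single z on |z|=r.
Part (b). At z = 3 (real, on the circle |z| = r):
  p(3) = (-1)·3^0 + (3)·3^1 + (-1)·3^2 = -1.
  |p(3)| = 1.
Check: |p(3)| = 1 ≤ 19 = M_tri(3). ✓ Equality does not hold at z = 3 (the coefficients have mixed signs, so the terms do not all align in phase there).

M_tri(3) = 19; |p(3)| = 1; equality at z=3: no.


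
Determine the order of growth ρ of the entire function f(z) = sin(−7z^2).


Write sin(w) = (e^{iw} ± e^{−iw})/(2 or 2i), so |sin(w)| ≤ e^{|w|}. With w = −7z^2, |w| ≤ 7r^2 + 0 on |z|=r, giving M(r) ≤ e^{7r^2 + 0} and ρ ≤ 2. For the lower bound, choose z on |z|=r with -7z^2 purely imaginary of modulus 7r^2; then |sin(−7z^2)| grows like e^{7r^2}/2, so ρ ≥ 2. Hence ρ = 2.
Therefore ρ = 2.

Order ρ = 2.


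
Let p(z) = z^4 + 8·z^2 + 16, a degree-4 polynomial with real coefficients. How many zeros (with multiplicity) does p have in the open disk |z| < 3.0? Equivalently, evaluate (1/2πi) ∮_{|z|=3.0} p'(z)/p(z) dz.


The zeros of p are: (0 + 2i), (0 - 2i), (0 + 2i), (0 - 2i).
Their magnitudes are: 2, 2, 2, 2.
Zeros with |z| < R = 3.0: (0 + 2i), (0 - 2i), (0 + 2i), (0 - 2i).
Count = 4.
By the argument principle, (1/2πi) ∮_{|z|=R} p'(z)/p(z) dz equals exactly this count.

Number of zeros inside |z| < 3.0: 4.


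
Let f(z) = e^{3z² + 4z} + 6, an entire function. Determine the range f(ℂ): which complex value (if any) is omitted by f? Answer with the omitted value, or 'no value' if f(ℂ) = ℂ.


Little Picard bounds the complement of f(ℂ) to at most one point.
The exponent g(z) = 3z² + 4z is a nonconstant polynomial, hence surjective onto ℂ. So e^{g(z)} takes every value in {e^w : w ∈ ℂ} = ℂ ∖ {0}. Adding 6 shifts the range to ℂ ∖ {6}. f omits exactly 6.

Omitted value: 6.


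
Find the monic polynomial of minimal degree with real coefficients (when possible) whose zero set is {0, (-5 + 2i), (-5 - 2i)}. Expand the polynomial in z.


The polynomial is p(z) = ∏_{α ∈ S} (z − α), where S = {0, (-5 + 2i), (-5 - 2i)}.
Expanding the product yields: p(z) = z^3 + 10·z^2 + 29·z.
Note conjugate pairs combine to real quadratics: (z − (-5+2i))(z − (-5−2i)) = z² + 10z + 29.
The resulting polynomial has degree 3 and real coefficients as required.

p(z) = z^3 + 10·z^2 + 29·z.


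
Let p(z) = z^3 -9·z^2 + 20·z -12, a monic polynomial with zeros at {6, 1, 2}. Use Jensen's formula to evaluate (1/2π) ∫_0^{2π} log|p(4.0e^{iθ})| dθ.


Zeros: 1, 2, 6; r = 4.0.
Inside |z| < r: 1, 2. Outside (|z| ≥ r): 6.
p(0) = -12, so log|p(0)| = log(12) = 2.4849.
Apply Jensen: I(r) = log|p(0)| + Σ_k log(r/|z_k|), summed over zeros inside |z| < r.
  log(r/|z_k|) for z_k = 1: log(4.0/1) = 1.3863
  log(r/|z_k|) for z_k = 2: log(4.0/2) = 0.6931
  Outside zeros (6) contribute nothing to the Jensen sum.
Sum over inside zeros: 2.0794.
I(r) = log|p(0)| + (inside sum) = 2.4849 + 2.0794 = 4.5643.
Note: since some zeros are outside |z| ≤ r, the simplified n·log(r) form does NOT apply — only the inside zeros contribute.

I(r) ≈ 4.5643.


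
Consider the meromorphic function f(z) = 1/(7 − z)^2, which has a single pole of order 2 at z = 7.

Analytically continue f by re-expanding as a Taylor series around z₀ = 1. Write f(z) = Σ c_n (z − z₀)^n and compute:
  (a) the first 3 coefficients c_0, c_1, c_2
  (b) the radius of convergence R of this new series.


Let w = z − z₀, so z = z₀ + w.
Then 7 − z = 7 − (z₀ + w) = (7 − z₀) − w = 6 − w.
f(z) = 1/(6 − w)^2 = (1/(6)^2) · (1 − w/(6))^{−2}.
By the binomial series (1−u)^{−2} = Σ_{n≥0} C(n+1, 1) u^n for |u|<1, with u = w/(6):
  c_n = C(n+1, 1) / (6)^(n+2).
  c_0 = 1/(6)^2 = 1/36.
  c_1 = 2/(6)^3 = 1/108.
  c_2 = 3/(6)^4 = 1/432.
The series is valid for |w/d| < 1, i.e. |z − z₀| < |d|.
Radius of convergence: R = |7 − z₀| = |6| = 6 (distance from z₀ to the singularity z = 7).

c_0 = 1/36, c_1 = 1/108, c_2 = 1/432; R = 6.
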